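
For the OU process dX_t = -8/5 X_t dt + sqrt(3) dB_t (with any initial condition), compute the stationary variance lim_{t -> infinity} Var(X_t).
lim Var(X_t) = 15/16

The OU SDE dX = -theta X dt + sigma dB admits the integrating factor exp(theta t): d(exp(theta t) X_t) = sigma exp(theta t) dB_t. Integrating from 0 to t gives X_t = x_0 * exp(-theta t) + sigma * int_0^t exp(-theta (t-s)) dB_s for any initial x_0. The Itô integral has variance (by the Itô isometry) sigma^2 * int_0^t exp(-2 theta (t - s)) ds = sigma^2 * (1 - exp(-2 theta t)) / (2 theta), independent of x_0.
With theta = 8/5, sigma = sqrt(3):
  Var(X_t) = (sqrt(3))^2 * (1 - exp(-2*8/5 t)) / (2 * 8/5) = 15/16 - 15*exp(-16*t/5)/16.
As t -> infinity, exp(-2*8/5 t) -> 0, so the stationary variance is sigma^2 / (2 theta) = 15/16.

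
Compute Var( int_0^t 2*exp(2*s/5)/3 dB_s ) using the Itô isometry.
Var = 5*exp(4*t/5)/9 - 5/9

The Itô integral of a deterministic integrand f(s) has mean 0 because each increment f(s) * (B_{s+ds} - B_s) has mean 0. By the Itô isometry:
  Var( int_0^t f(s) dB_s ) = E[ (int_0^t f(s) dB_s)^2 ] = int_0^t f(s)^2 ds.
Here f(s) = 2*exp(2*s/5)/3, so f(s)^2 = 4*exp(4*s/5)/9. Integrate:
  int_0^t (4*exp(4*s/5)/9) ds = 5*exp(4*t/5)/9 - 5/9.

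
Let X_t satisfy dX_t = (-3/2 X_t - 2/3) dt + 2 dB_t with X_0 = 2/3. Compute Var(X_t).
Var(X_t) = 4/3 - 4*exp(-3*t)/3

The variance V(t) = Var(X_t) satisfies V'(t) = 2 a V(t) + c^2 with V(0) = 0 (drift coefficient is linear in X, diffusion is constant). With a = -3/2, c = 2, the solution is
  V(t) = (c^2 / (2 a)) * (exp(2 a t) - 1)
       = (2^2 / (2*(-3/2))) * (exp((-3) t) - 1)
       = 4/3 - 4*exp(-3*t)/3.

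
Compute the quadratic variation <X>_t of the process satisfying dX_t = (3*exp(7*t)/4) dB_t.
<X>_t = 9*exp(14*t)/224 - 9/224

For an Itô process dX_t = a(t) dt + b(t) dB_t, the quadratic variation is <X>_t = int_0^t b(s)^2 ds (the drift term does not contribute). Here b(s) = 3*exp(7*s)/4, so
  b(s)^2 = 9*exp(14*s)/16.
Integrating from 0 to t:
  <X>_t = int_0^t (9*exp(14*s)/16) ds = 9*exp(14*t)/224 - 9/224.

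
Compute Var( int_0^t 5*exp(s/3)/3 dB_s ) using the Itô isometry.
Var = 25*exp(2*t/3)/6 - 25/6

The Itô integral of a deterministic integrand f(s) has mean 0 because each increment f(s) * (B_{s+ds} - B_s) has mean 0. By the Itô isometry:
  Var( int_0^t f(s) dB_s ) = E[ (int_0^t f(s) dB_s)^2 ] = int_0^t f(s)^2 ds.
Here f(s) = 5*exp(s/3)/3, so f(s)^2 = 25*exp(2*s/3)/9. Integrate:
  int_0^t (25*exp(2*s/3)/9) ds = 25*exp(2*t/3)/6 - 25/6.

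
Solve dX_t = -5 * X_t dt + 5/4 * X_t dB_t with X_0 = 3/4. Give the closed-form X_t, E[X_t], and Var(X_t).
X_t = 3/4 * exp((-185/32) t + (5/4) B_t); E[X_t] = 3*exp(-5*t)/4; Var(X_t) = (9*exp(25*t/16) - 9)*exp(-10*t)/16

For GBM dX = mu X dt + sigma X dB with X_0 = x_0, apply Itô to Y = log X: dY = (mu - sigma^2/2) dt + sigma dB, so Y_t = log(x_0) + (mu - sigma^2/2) t + sigma B_t and hence X_t = x_0 * exp((mu - sigma^2/2) t + sigma B_t).
With mu = -5, sigma = 5/4, x_0 = 3/4, this gives:
  X_t = 3/4 * exp((-185/32) * t + (5/4) * B_t).
Since sigma*B_t ~ Normal(0, sigma^2 t), E[exp(sigma*B_t)] = exp(sigma^2 t / 2); so E[X_t] = x_0 * exp((mu - sigma^2/2) t) * exp(sigma^2 t / 2) = x_0 * exp(mu t) = 3*exp(-5*t)/4.
Var(X_t) = E[X_t^2] - (E[X_t])^2 = x_0^2 * exp(2 mu t) * (exp(sigma^2 t) - 1) = (9*exp(25*t/16) - 9)*exp(-10*t)/16.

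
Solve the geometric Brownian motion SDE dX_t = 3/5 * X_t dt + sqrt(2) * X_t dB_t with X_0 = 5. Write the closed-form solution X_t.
X_t = 5 * exp((-2/5) * t + (sqrt(2)) * B_t)

For GBM dX = mu X dt + sigma X dB with X_0 = x_0, apply Itô to Y = log X: dY = (mu - sigma^2/2) dt + sigma dB, so Y_t = log(x_0) + (mu - sigma^2/2) t + sigma B_t and hence X_t = x_0 * exp((mu - sigma^2/2) t + sigma B_t).
With mu = 3/5, sigma = sqrt(2), x_0 = 5, this gives:
  X_t = 5 * exp((-2/5) * t + (sqrt(2)) * B_t).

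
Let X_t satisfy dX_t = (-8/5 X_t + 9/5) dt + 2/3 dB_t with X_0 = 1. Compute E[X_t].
E[X_t] = 9/8 - exp(-8*t/5)/8

Taking expectations and using E[dB_t] = 0, the mean m(t) = E[X_t] satisfies the ODE m'(t) = a m(t) + b with m(0) = x_0. With a = -8/5, b = 9/5, x_0 = 1, the solution is
  m(t) = x_0 * exp(a t) + (b/a) * (exp(a t) - 1)
       = 1 * exp((-8/5) t) + ((9/5)/(-8/5)) * (exp((-8/5) t) - 1)
       = 9/8 - exp(-8*t/5)/8.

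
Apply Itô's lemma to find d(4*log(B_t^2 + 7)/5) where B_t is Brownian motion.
d(4*log(B_t^2 + 7)/5) = (4*(7 - B_t^2)/(5*(B_t^2 + 7)^2)) dt + (8*B_t/(5*(B_t^2 + 7))) dB_t

Itô's formula for f(B_t) gives d f(B_t) = f'(B_t) dB_t + (1/2) f''(B_t) dt. Compute derivatives of f(x) = 4*log(x^2 + 7)/5:
  f'(x)  = 8*x/(5*(x^2 + 7))
  f''(x) = 8*(7 - x^2)/(5*(x^2 + 7)^2)
Substitute x = B_t and multiply the f'' term by 1/2:
  drift     = (1/2) * (8*(7 - x^2)/(5*(x^2 + 7)^2)) evaluated at B_t = 4*(7 - B_t^2)/(5*(B_t^2 + 7)^2)
  diffusion = (8*x/(5*(x^2 + 7))) evaluated at B_t = 8*B_t/(5*(B_t^2 + 7))
Therefore d(4*log(B_t^2 + 7)/5) = (4*(7 - B_t^2)/(5*(B_t^2 + 7)^2)) dt + (8*B_t/(5*(B_t^2 + 7))) dB_t.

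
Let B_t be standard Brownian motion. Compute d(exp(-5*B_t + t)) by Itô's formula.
d(exp(-5*B_t + t)) = (27*exp(-5*B_t + t)/2) dt + (-5*exp(-5*B_t + t)) dB_t

Itô's formula for f(t, x): d f(t, B_t) = (f_t + (1/2) f_xx) dt + f_x dB_t. Compute partials of f(t, x) = exp(t - 5*x):
  f_t(t,x)  = exp(t - 5*x)
  f_x(t,x)  = -5*exp(t - 5*x)
  f_xx(t,x) = 25*exp(t - 5*x)
Assemble drift = f_t + (1/2) f_xx = 27*exp(t - 5*x)/2 and diffusion = f_x = -5*exp(t - 5*x). Substituting x = B_t:
  d(exp(-5*B_t + t)) = (27*exp(-5*B_t + t)/2) dt + (-5*exp(-5*B_t + t)) dB_t.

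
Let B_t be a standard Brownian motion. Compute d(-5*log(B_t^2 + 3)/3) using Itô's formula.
d(-5*log(B_t^2 + 3)/3) = (5*(B_t^2 - 3)/(3*(B_t^2 + 3)^2)) dt + (-10*B_t/(3*B_t^2 + 9)) dB_t

Itô's formula for f(B_t) gives d f(B_t) = f'(B_t) dB_t + (1/2) f''(B_t) dt. Compute derivatives of f(x) = -5*log(x^2 + 3)/3:
  f'(x)  = -10*x/(3*x^2 + 9)
  f''(x) = 10*(x^2 - 3)/(3*(x^2 + 3)^2)
Substitute x = B_t and multiply the f'' term by 1/2:
  drift     = (1/2) * (10*(x^2 - 3)/(3*(x^2 + 3)^2)) evaluated at B_t = 5*(B_t^2 - 3)/(3*(B_t^2 + 3)^2)
  diffusion = (-10*x/(3*x^2 + 9)) evaluated at B_t = -10*B_t/(3*B_t^2 + 9)
Therefore d(-5*log(B_t^2 + 3)/3) = (5*(B_t^2 - 3)/(3*(B_t^2 + 3)^2)) dt + (-10*B_t/(3*B_t^2 + 9)) dB_t.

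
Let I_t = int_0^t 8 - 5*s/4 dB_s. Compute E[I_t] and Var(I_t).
E[I_t] = 0; Var(I_t) = t*(25*t^2 - 480*t + 3072)/48

The Itô integral of a deterministic integrand f(s) has mean 0 because each increment f(s) * (B_{s+ds} - B_s) has mean 0. By the Itô isometry:
  Var( int_0^t f(s) dB_s ) = E[ (int_0^t f(s) dB_s)^2 ] = int_0^t f(s)^2 ds.
Here f(s) = 8 - 5*s/4, so f(s)^2 = (5*s - 32)^2/16. Integrate:
  int_0^t ((5*s - 32)^2/16) ds = t*(25*t^2 - 480*t + 3072)/48.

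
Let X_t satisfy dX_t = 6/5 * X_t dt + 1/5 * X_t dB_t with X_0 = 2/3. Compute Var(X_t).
Var(X_t) = 4*(exp(t/25) - 1)*exp(12*t/5)/9

For GBM dX = mu X dt + sigma X dB with X_0 = x_0, apply Itô to Y = log X: dY = (mu - sigma^2/2) dt + sigma dB, so Y_t = log(x_0) + (mu - sigma^2/2) t + sigma B_t and hence X_t = x_0 * exp((mu - sigma^2/2) t + sigma B_t).
With mu = 6/5, sigma = 1/5, x_0 = 2/3, this gives:
  X_t = 2/3 * exp((59/50) * t + (1/5) * B_t).
Since sigma*B_t ~ Normal(0, sigma^2 t), E[exp(sigma*B_t)] = exp(sigma^2 t / 2); so E[X_t] = x_0 * exp((mu - sigma^2/2) t) * exp(sigma^2 t / 2) = x_0 * exp(mu t) = 2*exp(6*t/5)/3.
Var(X_t) = E[X_t^2] - (E[X_t])^2 = x_0^2 * exp(2 mu t) * (exp(sigma^2 t) - 1) = 4*(exp(t/25) - 1)*exp(12*t/5)/9.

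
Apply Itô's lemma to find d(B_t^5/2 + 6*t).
d(B_t^5/2 + 6*t) = (5*B_t^3 + 6) dt + (5*B_t^4/2) dB_t

Itô's formula for f(t, x): d f(t, B_t) = (f_t + (1/2) f_xx) dt + f_x dB_t. Compute partials of f(t, x) = 6*t + x^5/2:
  f_t(t,x)  = 6
  f_x(t,x)  = 5*x^4/2
  f_xx(t,x) = 10*x^3
Assemble drift = f_t + (1/2) f_xx = 5*x^3 + 6 and diffusion = f_x = 5*x^4/2. Substituting x = B_t:
  d(B_t^5/2 + 6*t) = (5*B_t^3 + 6) dt + (5*B_t^4/2) dB_t.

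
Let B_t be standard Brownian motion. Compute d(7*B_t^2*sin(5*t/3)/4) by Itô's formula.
d(7*B_t^2*sin(5*t/3)/4) = (35*B_t^2*cos(5*t/3)/12 + 7*sin(5*t/3)/4) dt + (7*B_t*sin(5*t/3)/2) dB_t

Itô's formula for f(t, x): d f(t, B_t) = (f_t + (1/2) f_xx) dt + f_x dB_t. Compute partials of f(t, x) = 7*x^2*sin(5*t/3)/4:
  f_t(t,x)  = 35*x^2*cos(5*t/3)/12
  f_x(t,x)  = 7*x*sin(5*t/3)/2
  f_xx(t,x) = 7*sin(5*t/3)/2
Assemble drift = f_t + (1/2) f_xx = 35*x^2*cos(5*t/3)/12 + 7*sin(5*t/3)/4 and diffusion = f_x = 7*x*sin(5*t/3)/2. Substituting x = B_t:
  d(7*B_t^2*sin(5*t/3)/4) = (35*B_t^2*cos(5*t/3)/12 + 7*sin(5*t/3)/4) dt + (7*B_t*sin(5*t/3)/2) dB_t.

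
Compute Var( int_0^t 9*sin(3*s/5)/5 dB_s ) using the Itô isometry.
Var = 81*t/50 - 27*sin(6*t/5)/20

The Itô integral of a deterministic integrand f(s) has mean 0 because each increment f(s) * (B_{s+ds} - B_s) has mean 0. By the Itô isometry:
  Var( int_0^t f(s) dB_s ) = E[ (int_0^t f(s) dB_s)^2 ] = int_0^t f(s)^2 ds.
Here f(s) = 9*sin(3*s/5)/5, so f(s)^2 = 81*sin(3*s/5)^2/25. Integrate:
  int_0^t (81*sin(3*s/5)^2/25) ds = 81*t/50 - 27*sin(6*t/5)/20.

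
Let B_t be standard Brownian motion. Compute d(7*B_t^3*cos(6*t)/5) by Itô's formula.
d(7*B_t^3*cos(6*t)/5) = (21*B_t*(-2*B_t^2*sin(6*t) + cos(6*t))/5) dt + (21*B_t^2*cos(6*t)/5) dB_t

Itô's formula for f(t, x): d f(t, B_t) = (f_t + (1/2) f_xx) dt + f_x dB_t. Compute partials of f(t, x) = 7*x^3*cos(6*t)/5:
  f_t(t,x)  = -42*x^3*sin(6*t)/5
  f_x(t,x)  = 21*x^2*cos(6*t)/5
  f_xx(t,x) = 42*x*cos(6*t)/5
Assemble drift = f_t + (1/2) f_xx = 21*x*(-2*x^2*sin(6*t) + cos(6*t))/5 and diffusion = f_x = 21*x^2*cos(6*t)/5. Substituting x = B_t:
  d(7*B_t^3*cos(6*t)/5) = (21*B_t*(-2*B_t^2*sin(6*t) + cos(6*t))/5) dt + (21*B_t^2*cos(6*t)/5) dB_t.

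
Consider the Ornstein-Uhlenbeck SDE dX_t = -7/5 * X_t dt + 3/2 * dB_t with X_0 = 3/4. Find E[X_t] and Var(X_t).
E[X_t] = 3*exp(-7*t/5)/4; Var(X_t) = 45/56 - 45*exp(-14*t/5)/56

The OU SDE dX = -theta X dt + sigma dB admits the integrating factor exp(theta t): d(exp(theta t) X_t) = sigma exp(theta t) dB_t. Integrating from 0 to t:
  X_t = x_0 * exp(-theta t) + sigma * int_0^t exp(-theta (t-s)) dB_s.
The Itô integral has mean 0 and (by the Itô isometry) variance sigma^2 * int_0^t exp(-2 theta (t - s)) ds = sigma^2 * (1 - exp(-2 theta t)) / (2 theta).
With theta = 7/5, sigma = 3/2, x_0 = 3/4:
  E[X_t] = 3/4 * exp(-7/5 t) = 3*exp(-7*t/5)/4
  Var(X_t) = (3/2)^2 * (1 - exp(-2*7/5 t)) / (2 * 7/5) = 45/56 - 45*exp(-14*t/5)/56.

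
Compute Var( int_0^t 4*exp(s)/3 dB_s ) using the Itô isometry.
Var = 8*exp(2*t)/9 - 8/9

The Itô integral of a deterministic integrand f(s) has mean 0 because each increment f(s) * (B_{s+ds} - B_s) has mean 0. By the Itô isometry:
  Var( int_0^t f(s) dB_s ) = E[ (int_0^t f(s) dB_s)^2 ] = int_0^t f(s)^2 ds.
Here f(s) = 4*exp(s)/3, so f(s)^2 = 16*exp(2*s)/9. Integrate:
  int_0^t (16*exp(2*s)/9) ds = 8*exp(2*t)/9 - 8/9.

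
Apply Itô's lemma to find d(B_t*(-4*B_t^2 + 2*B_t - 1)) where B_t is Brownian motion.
d(B_t*(-4*B_t^2 + 2*B_t - 1)) = (2 - 12*B_t) dt + (-12*B_t^2 + 4*B_t - 1) dB_t

Itô's formula for f(B_t) gives d f(B_t) = f'(B_t) dB_t + (1/2) f''(B_t) dt. Compute derivatives of f(x) = x*(-4*x^2 + 2*x - 1):
  f'(x)  = -12*x^2 + 4*x - 1
  f''(x) = 4 - 24*x
Substitute x = B_t and multiply the f'' term by 1/2:
  drift     = (1/2) * (4 - 24*x) evaluated at B_t = 2 - 12*B_t
  diffusion = (-12*x^2 + 4*x - 1) evaluated at B_t = -12*B_t^2 + 4*B_t - 1
Therefore d(B_t*(-4*B_t^2 + 2*B_t - 1)) = (2 - 12*B_t) dt + (-12*B_t^2 + 4*B_t - 1) dB_t.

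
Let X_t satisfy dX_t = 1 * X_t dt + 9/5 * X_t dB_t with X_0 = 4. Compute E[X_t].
E[X_t] = 4*exp(t)

For GBM dX = mu X dt + sigma X dB with X_0 = x_0, apply Itô to Y = log X: dY = (mu - sigma^2/2) dt + sigma dB, so Y_t = log(x_0) + (mu - sigma^2/2) t + sigma B_t and hence X_t = x_0 * exp((mu - sigma^2/2) t + sigma B_t).
With mu = 1, sigma = 9/5, x_0 = 4, this gives:
  X_t = 4 * exp((-31/50) * t + (9/5) * B_t).
Since sigma*B_t ~ Normal(0, sigma^2 t), E[exp(sigma*B_t)] = exp(sigma^2 t / 2); so E[X_t] = x_0 * exp((mu - sigma^2/2) t) * exp(sigma^2 t / 2) = x_0 * exp(mu t) = 4*exp(t).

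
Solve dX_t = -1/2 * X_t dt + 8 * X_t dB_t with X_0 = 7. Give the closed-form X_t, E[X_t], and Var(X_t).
X_t = 7 * exp((-65/2) t + (8) B_t); E[X_t] = 7*exp(-t/2); Var(X_t) = (49*exp(64*t) - 49)*exp(-t)

For GBM dX = mu X dt + sigma X dB with X_0 = x_0, apply Itô to Y = log X: dY = (mu - sigma^2/2) dt + sigma dB, so Y_t = log(x_0) + (mu - sigma^2/2) t + sigma B_t and hence X_t = x_0 * exp((mu - sigma^2/2) t + sigma B_t).
With mu = -1/2, sigma = 8, x_0 = 7, this gives:
  X_t = 7 * exp((-65/2) * t + (8) * B_t).
Since sigma*B_t ~ Normal(0, sigma^2 t), E[exp(sigma*B_t)] = exp(sigma^2 t / 2); so E[X_t] = x_0 * exp((mu - sigma^2/2) t) * exp(sigma^2 t / 2) = x_0 * exp(mu t) = 7*exp(-t/2).
Var(X_t) = E[X_t^2] - (E[X_t])^2 = x_0^2 * exp(2 mu t) * (exp(sigma^2 t) - 1) = (49*exp(64*t) - 49)*exp(-t).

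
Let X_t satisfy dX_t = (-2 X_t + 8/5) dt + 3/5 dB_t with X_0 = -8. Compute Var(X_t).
Var(X_t) = 9/100 - 9*exp(-4*t)/100

The variance V(t) = Var(X_t) satisfies V'(t) = 2 a V(t) + c^2 with V(0) = 0 (drift coefficient is linear in X, diffusion is constant). With a = -2, c = 3/5, the solution is
  V(t) = (c^2 / (2 a)) * (exp(2 a t) - 1)
       = ((3/5)^2 / (2*(-2))) * (exp((-4) t) - 1)
       = 9/100 - 9*exp(-4*t)/100.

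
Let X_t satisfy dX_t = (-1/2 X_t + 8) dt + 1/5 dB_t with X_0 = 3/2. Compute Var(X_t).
Var(X_t) = (exp(t) - 1)*exp(-t)/25

The variance V(t) = Var(X_t) satisfies V'(t) = 2 a V(t) + c^2 with V(0) = 0 (drift coefficient is linear in X, diffusion is constant). With a = -1/2, c = 1/5, the solution is
  V(t) = (c^2 / (2 a)) * (exp(2 a t) - 1)
       = ((1/5)^2 / (2*(-1/2))) * (exp((-1) t) - 1)
       = (exp(t) - 1)*exp(-t)/25.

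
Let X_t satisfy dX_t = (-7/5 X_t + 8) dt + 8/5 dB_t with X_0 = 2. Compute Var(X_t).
Var(X_t) = 32/35 - 32*exp(-14*t/5)/35

The variance V(t) = Var(X_t) satisfies V'(t) = 2 a V(t) + c^2 with V(0) = 0 (drift coefficient is linear in X, diffusion is constant). With a = -7/5, c = 8/5, the solution is
  V(t) = (c^2 / (2 a)) * (exp(2 a t) - 1)
       = ((8/5)^2 / (2*(-7/5))) * (exp((-14/5) t) - 1)
       = 32/35 - 32*exp(-14*t/5)/35.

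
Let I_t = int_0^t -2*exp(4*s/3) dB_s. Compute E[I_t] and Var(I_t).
E[I_t] = 0; Var(I_t) = 3*exp(8*t/3)/2 - 3/2

The Itô integral of a deterministic integrand f(s) has mean 0 because each increment f(s) * (B_{s+ds} - B_s) has mean 0. By the Itô isometry:
  Var( int_0^t f(s) dB_s ) = E[ (int_0^t f(s) dB_s)^2 ] = int_0^t f(s)^2 ds.
Here f(s) = -2*exp(4*s/3), so f(s)^2 = 4*exp(8*s/3). Integrate:
  int_0^t (4*exp(8*s/3)) ds = 3*exp(8*t/3)/2 - 3/2.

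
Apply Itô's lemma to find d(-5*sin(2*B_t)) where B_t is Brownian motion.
d(-5*sin(2*B_t)) = (10*sin(2*B_t)) dt + (-10*cos(2*B_t)) dB_t

Itô's formula for f(B_t) gives d f(B_t) = f'(B_t) dB_t + (1/2) f''(B_t) dt. Compute derivatives of f(x) = -5*sin(2*x):
  f'(x)  = -10*cos(2*x)
  f''(x) = 20*sin(2*x)
Substitute x = B_t and multiply the f'' term by 1/2:
  drift     = (1/2) * (20*sin(2*x)) evaluated at B_t = 10*sin(2*B_t)
  diffusion = (-10*cos(2*x)) evaluated at B_t = -10*cos(2*B_t)
Therefore d(-5*sin(2*B_t)) = (10*sin(2*B_t)) dt + (-10*cos(2*B_t)) dB_t.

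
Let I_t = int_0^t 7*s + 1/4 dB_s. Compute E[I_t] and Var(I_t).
E[I_t] = 0; Var(I_t) = t*(784*t^2 + 84*t + 3)/48

The Itô integral of a deterministic integrand f(s) has mean 0 because each increment f(s) * (B_{s+ds} - B_s) has mean 0. By the Itô isometry:
  Var( int_0^t f(s) dB_s ) = E[ (int_0^t f(s) dB_s)^2 ] = int_0^t f(s)^2 ds.
Here f(s) = 7*s + 1/4, so f(s)^2 = (28*s + 1)^2/16. Integrate:
  int_0^t ((28*s + 1)^2/16) ds = t*(784*t^2 + 84*t + 3)/48.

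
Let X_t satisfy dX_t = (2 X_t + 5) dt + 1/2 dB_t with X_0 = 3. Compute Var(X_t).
Var(X_t) = exp(4*t)/16 - 1/16

The variance V(t) = Var(X_t) satisfies V'(t) = 2 a V(t) + c^2 with V(0) = 0 (drift coefficient is linear in X, diffusion is constant). With a = 2, c = 1/2, the solution is
  V(t) = (c^2 / (2 a)) * (exp(2 a t) - 1)
       = ((1/2)^2 / (2*2)) * (exp(4 t) - 1)
       = exp(4*t)/16 - 1/16.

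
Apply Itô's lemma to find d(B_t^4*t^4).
d(B_t^4*t^4) = (B_t^2*t^3*(4*B_t^2 + 6*t)) dt + (4*B_t^3*t^4) dB_t

Itô's formula for f(t, x): d f(t, B_t) = (f_t + (1/2) f_xx) dt + f_x dB_t. Compute partials of f(t, x) = t^4*x^4:
  f_t(t,x)  = 4*t^3*x^4
  f_x(t,x)  = 4*t^4*x^3
  f_xx(t,x) = 12*t^4*x^2
Assemble drift = f_t + (1/2) f_xx = t^3*x^2*(6*t + 4*x^2) and diffusion = f_x = 4*t^4*x^3. Substituting x = B_t:
  d(B_t^4*t^4) = (B_t^2*t^3*(4*B_t^2 + 6*t)) dt + (4*B_t^3*t^4) dB_t.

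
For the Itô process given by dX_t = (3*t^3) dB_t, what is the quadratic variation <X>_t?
<X>_t = 9*t^7/7

For an Itô process dX_t = a(t) dt + b(t) dB_t, the quadratic variation is <X>_t = int_0^t b(s)^2 ds (the drift term does not contribute). Here b(s) = 3*s^3, so
  b(s)^2 = 9*s^6.
Integrating from 0 to t:
  <X>_t = int_0^t (9*s^6) ds = 9*t^7/7.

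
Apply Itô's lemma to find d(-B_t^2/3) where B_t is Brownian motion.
d(-B_t^2/3) = (-1/3) dt + (-2*B_t/3) dB_t

Itô's formula for f(B_t) gives d f(B_t) = f'(B_t) dB_t + (1/2) f''(B_t) dt. Compute derivatives of f(x) = -x^2/3:
  f'(x)  = -2*x/3
  f''(x) = -2/3
Substitute x = B_t and multiply the f'' term by 1/2:
  drift     = (1/2) * (-2/3) evaluated at B_t = -1/3
  diffusion = (-2*x/3) evaluated at B_t = -2*B_t/3
Therefore d(-B_t^2/3) = (-1/3) dt + (-2*B_t/3) dB_t.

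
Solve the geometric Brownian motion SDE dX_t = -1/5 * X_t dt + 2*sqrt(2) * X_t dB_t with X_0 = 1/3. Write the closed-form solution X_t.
X_t = 1/3 * exp((-21/5) * t + (2*sqrt(2)) * B_t)

For GBM dX = mu X dt + sigma X dB with X_0 = x_0, apply Itô to Y = log X: dY = (mu - sigma^2/2) dt + sigma dB, so Y_t = log(x_0) + (mu - sigma^2/2) t + sigma B_t and hence X_t = x_0 * exp((mu - sigma^2/2) t + sigma B_t).
With mu = -1/5, sigma = 2*sqrt(2), x_0 = 1/3, this gives:
  X_t = 1/3 * exp((-21/5) * t + (2*sqrt(2)) * B_t).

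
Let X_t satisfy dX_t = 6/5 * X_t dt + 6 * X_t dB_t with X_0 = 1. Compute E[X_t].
E[X_t] = exp(6*t/5)

For GBM dX = mu X dt + sigma X dB with X_0 = x_0, apply Itô to Y = log X: dY = (mu - sigma^2/2) dt + sigma dB, so Y_t = log(x_0) + (mu - sigma^2/2) t + sigma B_t and hence X_t = x_0 * exp((mu - sigma^2/2) t + sigma B_t).
With mu = 6/5, sigma = 6, x_0 = 1, this gives:
  X_t = 1 * exp((-84/5) * t + (6) * B_t).
Since sigma*B_t ~ Normal(0, sigma^2 t), E[exp(sigma*B_t)] = exp(sigma^2 t / 2); so E[X_t] = x_0 * exp((mu - sigma^2/2) t) * exp(sigma^2 t / 2) = x_0 * exp(mu t) = exp(6*t/5).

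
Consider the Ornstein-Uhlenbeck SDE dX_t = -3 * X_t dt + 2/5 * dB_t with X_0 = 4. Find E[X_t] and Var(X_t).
E[X_t] = 4*exp(-3*t); Var(X_t) = 2/75 - 2*exp(-6*t)/75

The OU SDE dX = -theta X dt + sigma dB admits the integrating factor exp(theta t): d(exp(theta t) X_t) = sigma exp(theta t) dB_t. Integrating from 0 to t:
  X_t = x_0 * exp(-theta t) + sigma * int_0^t exp(-theta (t-s)) dB_s.
The Itô integral has mean 0 and (by the Itô isometry) variance sigma^2 * int_0^t exp(-2 theta (t - s)) ds = sigma^2 * (1 - exp(-2 theta t)) / (2 theta).
With theta = 3, sigma = 2/5, x_0 = 4:
  E[X_t] = 4 * exp(-3 t) = 4*exp(-3*t)
  Var(X_t) = (2/5)^2 * (1 - exp(-2*3 t)) / (2 * 3) = 2/75 - 2*exp(-6*t)/75.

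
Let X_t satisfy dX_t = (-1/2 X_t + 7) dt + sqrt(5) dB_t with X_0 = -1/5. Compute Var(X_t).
Var(X_t) = 5 - 5*exp(-t)

The variance V(t) = Var(X_t) satisfies V'(t) = 2 a V(t) + c^2 with V(0) = 0 (drift coefficient is linear in X, diffusion is constant). With a = -1/2, c = sqrt(5), the solution is
  V(t) = (c^2 / (2 a)) * (exp(2 a t) - 1)
       = (sqrt(5)^2 / (2*(-1/2))) * (exp((-1) t) - 1)
       = 5 - 5*exp(-t).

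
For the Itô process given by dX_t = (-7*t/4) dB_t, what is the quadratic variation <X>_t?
<X>_t = 49*t^3/48

For an Itô process dX_t = a(t) dt + b(t) dB_t, the quadratic variation is <X>_t = int_0^t b(s)^2 ds (the drift term does not contribute). Here b(s) = -7*s/4, so
  b(s)^2 = 49*s^2/16.
Integrating from 0 to t:
  <X>_t = int_0^t (49*s^2/16) ds = 49*t^3/48.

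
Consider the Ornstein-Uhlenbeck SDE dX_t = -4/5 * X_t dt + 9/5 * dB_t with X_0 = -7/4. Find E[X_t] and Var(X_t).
E[X_t] = -7*exp(-4*t/5)/4; Var(X_t) = 81/40 - 81*exp(-8*t/5)/40

The OU SDE dX = -theta X dt + sigma dB admits the integrating factor exp(theta t): d(exp(theta t) X_t) = sigma exp(theta t) dB_t. Integrating from 0 to t:
  X_t = x_0 * exp(-theta t) + sigma * int_0^t exp(-theta (t-s)) dB_s.
The Itô integral has mean 0 and (by the Itô isometry) variance sigma^2 * int_0^t exp(-2 theta (t - s)) ds = sigma^2 * (1 - exp(-2 theta t)) / (2 theta).
With theta = 4/5, sigma = 9/5, x_0 = -7/4:
  E[X_t] = -7/4 * exp(-4/5 t) = -7*exp(-4*t/5)/4
  Var(X_t) = (9/5)^2 * (1 - exp(-2*4/5 t)) / (2 * 4/5) = 81/40 - 81*exp(-8*t/5)/40.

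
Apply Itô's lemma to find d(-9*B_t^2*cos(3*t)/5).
d(-9*B_t^2*cos(3*t)/5) = (27*B_t^2*sin(3*t)/5 - 9*cos(3*t)/5) dt + (-18*B_t*cos(3*t)/5) dB_t

Itô's formula for f(t, x): d f(t, B_t) = (f_t + (1/2) f_xx) dt + f_x dB_t. Compute partials of f(t, x) = -9*x^2*cos(3*t)/5:
  f_t(t,x)  = 27*x^2*sin(3*t)/5
  f_x(t,x)  = -18*x*cos(3*t)/5
  f_xx(t,x) = -18*cos(3*t)/5
Assemble drift = f_t + (1/2) f_xx = 27*x^2*sin(3*t)/5 - 9*cos(3*t)/5 and diffusion = f_x = -18*x*cos(3*t)/5. Substituting x = B_t:
  d(-9*B_t^2*cos(3*t)/5) = (27*B_t^2*sin(3*t)/5 - 9*cos(3*t)/5) dt + (-18*B_t*cos(3*t)/5) dB_t.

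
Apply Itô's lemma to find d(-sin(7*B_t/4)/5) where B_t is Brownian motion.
d(-sin(7*B_t/4)/5) = (49*sin(7*B_t/4)/160) dt + (-7*cos(7*B_t/4)/20) dB_t

Itô's formula for f(B_t) gives d f(B_t) = f'(B_t) dB_t + (1/2) f''(B_t) dt. Compute derivatives of f(x) = -sin(7*x/4)/5:
  f'(x)  = -7*cos(7*x/4)/20
  f''(x) = 49*sin(7*x/4)/80
Substitute x = B_t and multiply the f'' term by 1/2:
  drift     = (1/2) * (49*sin(7*x/4)/80) evaluated at B_t = 49*sin(7*B_t/4)/160
  diffusion = (-7*cos(7*x/4)/20) evaluated at B_t = -7*cos(7*B_t/4)/20
Therefore d(-sin(7*B_t/4)/5) = (49*sin(7*B_t/4)/160) dt + (-7*cos(7*B_t/4)/20) dB_t.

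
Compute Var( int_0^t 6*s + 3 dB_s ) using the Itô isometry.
Var = 3*t*(4*t^2 + 6*t + 3)

The Itô integral of a deterministic integrand f(s) has mean 0 because each increment f(s) * (B_{s+ds} - B_s) has mean 0. By the Itô isometry:
  Var( int_0^t f(s) dB_s ) = E[ (int_0^t f(s) dB_s)^2 ] = int_0^t f(s)^2 ds.
Here f(s) = 6*s + 3, so f(s)^2 = 9*(2*s + 1)^2. Integrate:
  int_0^t (9*(2*s + 1)^2) ds = 3*t*(4*t^2 + 6*t + 3).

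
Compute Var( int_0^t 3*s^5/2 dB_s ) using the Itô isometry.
Var = 9*t^11/44

The Itô integral of a deterministic integrand f(s) has mean 0 because each increment f(s) * (B_{s+ds} - B_s) has mean 0. By the Itô isometry:
  Var( int_0^t f(s) dB_s ) = E[ (int_0^t f(s) dB_s)^2 ] = int_0^t f(s)^2 ds.
Here f(s) = 3*s^5/2, so f(s)^2 = 9*s^10/4. Integrate:
  int_0^t (9*s^10/4) ds = 9*t^11/44.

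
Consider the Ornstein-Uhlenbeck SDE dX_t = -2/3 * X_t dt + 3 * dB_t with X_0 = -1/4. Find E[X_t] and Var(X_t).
E[X_t] = -exp(-2*t/3)/4; Var(X_t) = 27/4 - 27*exp(-4*t/3)/4

The OU SDE dX = -theta X dt + sigma dB admits the integrating factor exp(theta t): d(exp(theta t) X_t) = sigma exp(theta t) dB_t. Integrating from 0 to t:
  X_t = x_0 * exp(-theta t) + sigma * int_0^t exp(-theta (t-s)) dB_s.
The Itô integral has mean 0 and (by the Itô isometry) variance sigma^2 * int_0^t exp(-2 theta (t - s)) ds = sigma^2 * (1 - exp(-2 theta t)) / (2 theta).
With theta = 2/3, sigma = 3, x_0 = -1/4:
  E[X_t] = -1/4 * exp(-2/3 t) = -exp(-2*t/3)/4
  Var(X_t) = (3)^2 * (1 - exp(-2*2/3 t)) / (2 * 2/3) = 27/4 - 27*exp(-4*t/3)/4.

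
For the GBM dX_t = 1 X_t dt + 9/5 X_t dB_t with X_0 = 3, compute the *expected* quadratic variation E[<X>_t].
E[<X>_t] = 729*exp(131*t/25)/131 - 729/131

<X>_t = int_0^t ((9/5) * X_s)^2 ds. Taking expectation inside the integral: E[<X>_t] = (9/5)^2 * int_0^t E[X_s^2] ds. For GBM, E[X_s^2] = x_0^2 * exp((2 mu + sigma^2) s). Integrating:
  E[<X>_t] = (9/5)^2 * 3^2 * (exp((2*1 + (9/5)^2) t) - 1) / (2*1 + (9/5)^2)
           = (9/5)^2 * 3^2 * (exp((131/25) t) - 1) / (131/25) = 729*exp(131*t/25)/131 - 729/131.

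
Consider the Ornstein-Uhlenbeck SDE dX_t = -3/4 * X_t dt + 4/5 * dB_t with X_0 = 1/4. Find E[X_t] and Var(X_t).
E[X_t] = exp(-3*t/4)/4; Var(X_t) = 32/75 - 32*exp(-3*t/2)/75

The OU SDE dX = -theta X dt + sigma dB admits the integrating factor exp(theta t): d(exp(theta t) X_t) = sigma exp(theta t) dB_t. Integrating from 0 to t:
  X_t = x_0 * exp(-theta t) + sigma * int_0^t exp(-theta (t-s)) dB_s.
The Itô integral has mean 0 and (by the Itô isometry) variance sigma^2 * int_0^t exp(-2 theta (t - s)) ds = sigma^2 * (1 - exp(-2 theta t)) / (2 theta).
With theta = 3/4, sigma = 4/5, x_0 = 1/4:
  E[X_t] = 1/4 * exp(-3/4 t) = exp(-3*t/4)/4
  Var(X_t) = (4/5)^2 * (1 - exp(-2*3/4 t)) / (2 * 3/4) = 32/75 - 32*exp(-3*t/2)/75.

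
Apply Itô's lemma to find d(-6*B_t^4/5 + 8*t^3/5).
d(-6*B_t^4/5 + 8*t^3/5) = (-36*B_t^2/5 + 24*t^2/5) dt + (-24*B_t^3/5) dB_t

Itô's formula for f(t, x): d f(t, B_t) = (f_t + (1/2) f_xx) dt + f_x dB_t. Compute partials of f(t, x) = 8*t^3/5 - 6*x^4/5:
  f_t(t,x)  = 24*t^2/5
  f_x(t,x)  = -24*x^3/5
  f_xx(t,x) = -72*x^2/5
Assemble drift = f_t + (1/2) f_xx = 24*t^2/5 - 36*x^2/5 and diffusion = f_x = -24*x^3/5. Substituting x = B_t:
  d(-6*B_t^4/5 + 8*t^3/5) = (-36*B_t^2/5 + 24*t^2/5) dt + (-24*B_t^3/5) dB_t.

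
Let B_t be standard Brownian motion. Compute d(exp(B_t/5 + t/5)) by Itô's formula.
d(exp(B_t/5 + t/5)) = (11*exp(B_t/5 + t/5)/50) dt + (exp(B_t/5 + t/5)/5) dB_t

Itô's formula for f(t, x): d f(t, B_t) = (f_t + (1/2) f_xx) dt + f_x dB_t. Compute partials of f(t, x) = exp(t/5 + x/5):
  f_t(t,x)  = exp(t/5 + x/5)/5
  f_x(t,x)  = exp(t/5 + x/5)/5
  f_xx(t,x) = exp(t/5 + x/5)/25
Assemble drift = f_t + (1/2) f_xx = 11*exp(t/5 + x/5)/50 and diffusion = f_x = exp(t/5 + x/5)/5. Substituting x = B_t:
  d(exp(B_t/5 + t/5)) = (11*exp(B_t/5 + t/5)/50) dt + (exp(B_t/5 + t/5)/5) dB_t.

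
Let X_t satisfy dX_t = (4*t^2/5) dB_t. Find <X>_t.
<X>_t = 16*t^5/125

For an Itô process dX_t = a(t) dt + b(t) dB_t, the quadratic variation is <X>_t = int_0^t b(s)^2 ds (the drift term does not contribute). Here b(s) = 4*s^2/5, so
  b(s)^2 = 16*s^4/25.
Integrating from 0 to t:
  <X>_t = int_0^t (16*s^4/25) ds = 16*t^5/125.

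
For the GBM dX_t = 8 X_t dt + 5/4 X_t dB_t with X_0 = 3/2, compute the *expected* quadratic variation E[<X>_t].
E[<X>_t] = 225*exp(281*t/16)/1124 - 225/1124

<X>_t = int_0^t ((5/4) * X_s)^2 ds. Taking expectation inside the integral: E[<X>_t] = (5/4)^2 * int_0^t E[X_s^2] ds. For GBM, E[X_s^2] = x_0^2 * exp((2 mu + sigma^2) s). Integrating:
  E[<X>_t] = (5/4)^2 * (3/2)^2 * (exp((2*8 + (5/4)^2) t) - 1) / (2*8 + (5/4)^2)
           = (5/4)^2 * (3/2)^2 * (exp((281/16) t) - 1) / (281/16) = 225*exp(281*t/16)/1124 - 225/1124.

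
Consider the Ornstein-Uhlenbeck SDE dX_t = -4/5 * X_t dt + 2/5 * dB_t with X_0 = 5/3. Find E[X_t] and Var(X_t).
E[X_t] = 5*exp(-4*t/5)/3; Var(X_t) = 1/10 - exp(-8*t/5)/10

The OU SDE dX = -theta X dt + sigma dB admits the integrating factor exp(theta t): d(exp(theta t) X_t) = sigma exp(theta t) dB_t. Integrating from 0 to t:
  X_t = x_0 * exp(-theta t) + sigma * int_0^t exp(-theta (t-s)) dB_s.
The Itô integral has mean 0 and (by the Itô isometry) variance sigma^2 * int_0^t exp(-2 theta (t - s)) ds = sigma^2 * (1 - exp(-2 theta t)) / (2 theta).
With theta = 4/5, sigma = 2/5, x_0 = 5/3:
  E[X_t] = 5/3 * exp(-4/5 t) = 5*exp(-4*t/5)/3
  Var(X_t) = (2/5)^2 * (1 - exp(-2*4/5 t)) / (2 * 4/5) = 1/10 - exp(-8*t/5)/10.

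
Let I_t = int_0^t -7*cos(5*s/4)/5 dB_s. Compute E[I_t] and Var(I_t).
E[I_t] = 0; Var(I_t) = 49*t/50 + 49*sin(5*t/2)/125

The Itô integral of a deterministic integrand f(s) has mean 0 because each increment f(s) * (B_{s+ds} - B_s) has mean 0. By the Itô isometry:
  Var( int_0^t f(s) dB_s ) = E[ (int_0^t f(s) dB_s)^2 ] = int_0^t f(s)^2 ds.
Here f(s) = -7*cos(5*s/4)/5, so f(s)^2 = 49*cos(5*s/4)^2/25. Integrate:
  int_0^t (49*cos(5*s/4)^2/25) ds = 49*t/50 + 49*sin(5*t/2)/125.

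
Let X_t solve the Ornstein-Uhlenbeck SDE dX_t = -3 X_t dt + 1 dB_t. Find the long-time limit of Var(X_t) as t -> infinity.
lim Var(X_t) = 1/6

The OU SDE dX = -theta X dt + sigma dB admits the integrating factor exp(theta t): d(exp(theta t) X_t) = sigma exp(theta t) dB_t. Integrating from 0 to t gives X_t = x_0 * exp(-theta t) + sigma * int_0^t exp(-theta (t-s)) dB_s for any initial x_0. The Itô integral has variance (by the Itô isometry) sigma^2 * int_0^t exp(-2 theta (t - s)) ds = sigma^2 * (1 - exp(-2 theta t)) / (2 theta), independent of x_0.
With theta = 3, sigma = 1:
  Var(X_t) = (1)^2 * (1 - exp(-2*3 t)) / (2 * 3) = 1/6 - exp(-6*t)/6.
As t -> infinity, exp(-2*3 t) -> 0, so the stationary variance is sigma^2 / (2 theta) = 1/6.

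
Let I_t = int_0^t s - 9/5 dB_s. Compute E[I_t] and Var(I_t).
E[I_t] = 0; Var(I_t) = t*(25*t^2 - 135*t + 243)/75

The Itô integral of a deterministic integrand f(s) has mean 0 because each increment f(s) * (B_{s+ds} - B_s) has mean 0. By the Itô isometry:
  Var( int_0^t f(s) dB_s ) = E[ (int_0^t f(s) dB_s)^2 ] = int_0^t f(s)^2 ds.
Here f(s) = s - 9/5, so f(s)^2 = (5*s - 9)^2/25. Integrate:
  int_0^t ((5*s - 9)^2/25) ds = t*(25*t^2 - 135*t + 243)/75.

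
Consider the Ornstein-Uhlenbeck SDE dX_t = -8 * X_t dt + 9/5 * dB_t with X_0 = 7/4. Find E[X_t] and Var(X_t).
E[X_t] = 7*exp(-8*t)/4; Var(X_t) = 81/400 - 81*exp(-16*t)/400

The OU SDE dX = -theta X dt + sigma dB admits the integrating factor exp(theta t): d(exp(theta t) X_t) = sigma exp(theta t) dB_t. Integrating from 0 to t:
  X_t = x_0 * exp(-theta t) + sigma * int_0^t exp(-theta (t-s)) dB_s.
The Itô integral has mean 0 and (by the Itô isometry) variance sigma^2 * int_0^t exp(-2 theta (t - s)) ds = sigma^2 * (1 - exp(-2 theta t)) / (2 theta).
With theta = 8, sigma = 9/5, x_0 = 7/4:
  E[X_t] = 7/4 * exp(-8 t) = 7*exp(-8*t)/4
  Var(X_t) = (9/5)^2 * (1 - exp(-2*8 t)) / (2 * 8) = 81/400 - 81*exp(-16*t)/400.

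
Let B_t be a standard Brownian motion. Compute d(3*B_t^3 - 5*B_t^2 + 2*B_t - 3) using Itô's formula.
d(3*B_t^3 - 5*B_t^2 + 2*B_t - 3) = (9*B_t - 5) dt + (9*B_t^2 - 10*B_t + 2) dB_t

Itô's formula for f(B_t) gives d f(B_t) = f'(B_t) dB_t + (1/2) f''(B_t) dt. Compute derivatives of f(x) = 3*x^3 - 5*x^2 + 2*x - 3:
  f'(x)  = 9*x^2 - 10*x + 2
  f''(x) = 18*x - 10
Substitute x = B_t and multiply the f'' term by 1/2:
  drift     = (1/2) * (18*x - 10) evaluated at B_t = 9*B_t - 5
  diffusion = (9*x^2 - 10*x + 2) evaluated at B_t = 9*B_t^2 - 10*B_t + 2
Therefore d(3*B_t^3 - 5*B_t^2 + 2*B_t - 3) = (9*B_t - 5) dt + (9*B_t^2 - 10*B_t + 2) dB_t.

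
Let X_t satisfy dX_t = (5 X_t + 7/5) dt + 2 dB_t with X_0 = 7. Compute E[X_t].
E[X_t] = 182*exp(5*t)/25 - 7/25

Taking expectations and using E[dB_t] = 0, the mean m(t) = E[X_t] satisfies the ODE m'(t) = a m(t) + b with m(0) = x_0. With a = 5, b = 7/5, x_0 = 7, the solution is
  m(t) = x_0 * exp(a t) + (b/a) * (exp(a t) - 1)
       = 7 * exp(5 t) + ((7/5)/5) * (exp(5 t) - 1)
       = 182*exp(5*t)/25 - 7/25.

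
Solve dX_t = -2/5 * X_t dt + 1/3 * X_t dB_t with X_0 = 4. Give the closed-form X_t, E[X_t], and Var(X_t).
X_t = 4 * exp((-41/90) t + (1/3) B_t); E[X_t] = 4*exp(-2*t/5); Var(X_t) = (16*exp(t/9) - 16)*exp(-4*t/5)

For GBM dX = mu X dt + sigma X dB with X_0 = x_0, apply Itô to Y = log X: dY = (mu - sigma^2/2) dt + sigma dB, so Y_t = log(x_0) + (mu - sigma^2/2) t + sigma B_t and hence X_t = x_0 * exp((mu - sigma^2/2) t + sigma B_t).
With mu = -2/5, sigma = 1/3, x_0 = 4, this gives:
  X_t = 4 * exp((-41/90) * t + (1/3) * B_t).
Since sigma*B_t ~ Normal(0, sigma^2 t), E[exp(sigma*B_t)] = exp(sigma^2 t / 2); so E[X_t] = x_0 * exp((mu - sigma^2/2) t) * exp(sigma^2 t / 2) = x_0 * exp(mu t) = 4*exp(-2*t/5).
Var(X_t) = E[X_t^2] - (E[X_t])^2 = x_0^2 * exp(2 mu t) * (exp(sigma^2 t) - 1) = (16*exp(t/9) - 16)*exp(-4*t/5).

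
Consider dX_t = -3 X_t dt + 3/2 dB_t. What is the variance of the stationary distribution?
lim Var(X_t) = 3/8

The OU SDE dX = -theta X dt + sigma dB admits the integrating factor exp(theta t): d(exp(theta t) X_t) = sigma exp(theta t) dB_t. Integrating from 0 to t gives X_t = x_0 * exp(-theta t) + sigma * int_0^t exp(-theta (t-s)) dB_s for any initial x_0. The Itô integral has variance (by the Itô isometry) sigma^2 * int_0^t exp(-2 theta (t - s)) ds = sigma^2 * (1 - exp(-2 theta t)) / (2 theta), independent of x_0.
With theta = 3, sigma = 3/2:
  Var(X_t) = (3/2)^2 * (1 - exp(-2*3 t)) / (2 * 3) = 3/8 - 3*exp(-6*t)/8.
As t -> infinity, exp(-2*3 t) -> 0, so the stationary variance is sigma^2 / (2 theta) = 3/8.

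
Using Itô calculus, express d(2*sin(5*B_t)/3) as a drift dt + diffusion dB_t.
d(2*sin(5*B_t)/3) = (-25*sin(5*B_t)/3) dt + (10*cos(5*B_t)/3) dB_t

Itô's formula for f(B_t) gives d f(B_t) = f'(B_t) dB_t + (1/2) f''(B_t) dt. Compute derivatives of f(x) = 2*sin(5*x)/3:
  f'(x)  = 10*cos(5*x)/3
  f''(x) = -50*sin(5*x)/3
Substitute x = B_t and multiply the f'' term by 1/2:
  drift     = (1/2) * (-50*sin(5*x)/3) evaluated at B_t = -25*sin(5*B_t)/3
  diffusion = (10*cos(5*x)/3) evaluated at B_t = 10*cos(5*B_t)/3
Therefore d(2*sin(5*B_t)/3) = (-25*sin(5*B_t)/3) dt + (10*cos(5*B_t)/3) dB_t.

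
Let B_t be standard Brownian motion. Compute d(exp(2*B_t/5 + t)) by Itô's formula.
d(exp(2*B_t/5 + t)) = (27*exp(2*B_t/5 + t)/25) dt + (2*exp(2*B_t/5 + t)/5) dB_t

Itô's formula for f(t, x): d f(t, B_t) = (f_t + (1/2) f_xx) dt + f_x dB_t. Compute partials of f(t, x) = exp(t + 2*x/5):
  f_t(t,x)  = exp(t + 2*x/5)
  f_x(t,x)  = 2*exp(t + 2*x/5)/5
  f_xx(t,x) = 4*exp(t + 2*x/5)/25
Assemble drift = f_t + (1/2) f_xx = 27*exp(t + 2*x/5)/25 and diffusion = f_x = 2*exp(t + 2*x/5)/5. Substituting x = B_t:
  d(exp(2*B_t/5 + t)) = (27*exp(2*B_t/5 + t)/25) dt + (2*exp(2*B_t/5 + t)/5) dB_t.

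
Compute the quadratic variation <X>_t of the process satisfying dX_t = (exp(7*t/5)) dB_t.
<X>_t = 5*exp(14*t/5)/14 - 5/14

For an Itô process dX_t = a(t) dt + b(t) dB_t, the quadratic variation is <X>_t = int_0^t b(s)^2 ds (the drift term does not contribute). Here b(s) = exp(7*s/5), so
  b(s)^2 = exp(14*s/5).
Integrating from 0 to t:
  <X>_t = int_0^t (exp(14*s/5)) ds = 5*exp(14*t/5)/14 - 5/14.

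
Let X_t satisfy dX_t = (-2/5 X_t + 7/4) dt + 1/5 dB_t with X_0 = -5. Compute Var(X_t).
Var(X_t) = 1/20 - exp(-4*t/5)/20

The variance V(t) = Var(X_t) satisfies V'(t) = 2 a V(t) + c^2 with V(0) = 0 (drift coefficient is linear in X, diffusion is constant). With a = -2/5, c = 1/5, the solution is
  V(t) = (c^2 / (2 a)) * (exp(2 a t) - 1)
       = ((1/5)^2 / (2*(-2/5))) * (exp((-4/5) t) - 1)
       = 1/20 - exp(-4*t/5)/20.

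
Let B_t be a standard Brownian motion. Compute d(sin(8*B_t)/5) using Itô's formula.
d(sin(8*B_t)/5) = (-32*sin(8*B_t)/5) dt + (8*cos(8*B_t)/5) dB_t

Itô's formula for f(B_t) gives d f(B_t) = f'(B_t) dB_t + (1/2) f''(B_t) dt. Compute derivatives of f(x) = sin(8*x)/5:
  f'(x)  = 8*cos(8*x)/5
  f''(x) = -64*sin(8*x)/5
Substitute x = B_t and multiply the f'' term by 1/2:
  drift     = (1/2) * (-64*sin(8*x)/5) evaluated at B_t = -32*sin(8*B_t)/5
  diffusion = (8*cos(8*x)/5) evaluated at B_t = 8*cos(8*B_t)/5
Therefore d(sin(8*B_t)/5) = (-32*sin(8*B_t)/5) dt + (8*cos(8*B_t)/5) dB_t.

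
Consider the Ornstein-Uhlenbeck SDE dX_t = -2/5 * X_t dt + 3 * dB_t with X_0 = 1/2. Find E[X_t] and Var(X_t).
E[X_t] = exp(-2*t/5)/2; Var(X_t) = 45/4 - 45*exp(-4*t/5)/4

The OU SDE dX = -theta X dt + sigma dB admits the integrating factor exp(theta t): d(exp(theta t) X_t) = sigma exp(theta t) dB_t. Integrating from 0 to t:
  X_t = x_0 * exp(-theta t) + sigma * int_0^t exp(-theta (t-s)) dB_s.
The Itô integral has mean 0 and (by the Itô isometry) variance sigma^2 * int_0^t exp(-2 theta (t - s)) ds = sigma^2 * (1 - exp(-2 theta t)) / (2 theta).
With theta = 2/5, sigma = 3, x_0 = 1/2:
  E[X_t] = 1/2 * exp(-2/5 t) = exp(-2*t/5)/2
  Var(X_t) = (3)^2 * (1 - exp(-2*2/5 t)) / (2 * 2/5) = 45/4 - 45*exp(-4*t/5)/4.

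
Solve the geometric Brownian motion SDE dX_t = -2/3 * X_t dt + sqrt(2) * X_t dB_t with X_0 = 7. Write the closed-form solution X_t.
X_t = 7 * exp((-5/3) * t + (sqrt(2)) * B_t)

For GBM dX = mu X dt + sigma X dB with X_0 = x_0, apply Itô to Y = log X: dY = (mu - sigma^2/2) dt + sigma dB, so Y_t = log(x_0) + (mu - sigma^2/2) t + sigma B_t and hence X_t = x_0 * exp((mu - sigma^2/2) t + sigma B_t).
With mu = -2/3, sigma = sqrt(2), x_0 = 7, this gives:
  X_t = 7 * exp((-5/3) * t + (sqrt(2)) * B_t).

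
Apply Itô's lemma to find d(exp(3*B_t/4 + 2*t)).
d(exp(3*B_t/4 + 2*t)) = (73*exp(3*B_t/4 + 2*t)/32) dt + (3*exp(3*B_t/4 + 2*t)/4) dB_t

Itô's formula for f(t, x): d f(t, B_t) = (f_t + (1/2) f_xx) dt + f_x dB_t. Compute partials of f(t, x) = exp(2*t + 3*x/4):
  f_t(t,x)  = 2*exp(2*t + 3*x/4)
  f_x(t,x)  = 3*exp(2*t + 3*x/4)/4
  f_xx(t,x) = 9*exp(2*t + 3*x/4)/16
Assemble drift = f_t + (1/2) f_xx = 73*exp(2*t + 3*x/4)/32 and diffusion = f_x = 3*exp(2*t + 3*x/4)/4. Substituting x = B_t:
  d(exp(3*B_t/4 + 2*t)) = (73*exp(3*B_t/4 + 2*t)/32) dt + (3*exp(3*B_t/4 + 2*t)/4) dB_t.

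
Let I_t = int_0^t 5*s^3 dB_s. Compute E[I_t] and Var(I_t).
E[I_t] = 0; Var(I_t) = 25*t^7/7

The Itô integral of a deterministic integrand f(s) has mean 0 because each increment f(s) * (B_{s+ds} - B_s) has mean 0. By the Itô isometry:
  Var( int_0^t f(s) dB_s ) = E[ (int_0^t f(s) dB_s)^2 ] = int_0^t f(s)^2 ds.
Here f(s) = 5*s^3, so f(s)^2 = 25*s^6. Integrate:
  int_0^t (25*s^6) ds = 25*t^7/7.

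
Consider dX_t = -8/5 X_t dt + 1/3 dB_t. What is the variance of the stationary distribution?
lim Var(X_t) = 5/144

The OU SDE dX = -theta X dt + sigma dB admits the integrating factor exp(theta t): d(exp(theta t) X_t) = sigma exp(theta t) dB_t. Integrating from 0 to t gives X_t = x_0 * exp(-theta t) + sigma * int_0^t exp(-theta (t-s)) dB_s for any initial x_0. The Itô integral has variance (by the Itô isometry) sigma^2 * int_0^t exp(-2 theta (t - s)) ds = sigma^2 * (1 - exp(-2 theta t)) / (2 theta), independent of x_0.
With theta = 8/5, sigma = 1/3:
  Var(X_t) = (1/3)^2 * (1 - exp(-2*8/5 t)) / (2 * 8/5) = 5/144 - 5*exp(-16*t/5)/144.
As t -> infinity, exp(-2*8/5 t) -> 0, so the stationary variance is sigma^2 / (2 theta) = 5/144.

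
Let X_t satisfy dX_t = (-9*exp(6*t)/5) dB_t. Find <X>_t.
<X>_t = 27*exp(12*t)/100 - 27/100

For an Itô process dX_t = a(t) dt + b(t) dB_t, the quadratic variation is <X>_t = int_0^t b(s)^2 ds (the drift term does not contribute). Here b(s) = -9*exp(6*s)/5, so
  b(s)^2 = 81*exp(12*s)/25.
Integrating from 0 to t:
  <X>_t = int_0^t (81*exp(12*s)/25) ds = 27*exp(12*t)/100 - 27/100.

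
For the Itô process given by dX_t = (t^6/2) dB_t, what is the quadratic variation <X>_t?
<X>_t = t^13/52

For an Itô process dX_t = a(t) dt + b(t) dB_t, the quadratic variation is <X>_t = int_0^t b(s)^2 ds (the drift term does not contribute). Here b(s) = s^6/2, so
  b(s)^2 = s^12/4.
Integrating from 0 to t:
  <X>_t = int_0^t (s^12/4) ds = t^13/52.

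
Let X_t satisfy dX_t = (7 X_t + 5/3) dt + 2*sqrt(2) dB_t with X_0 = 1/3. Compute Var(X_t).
Var(X_t) = 4*exp(14*t)/7 - 4/7

The variance V(t) = Var(X_t) satisfies V'(t) = 2 a V(t) + c^2 with V(0) = 0 (drift coefficient is linear in X, diffusion is constant). With a = 7, c = 2*sqrt(2), the solution is
  V(t) = (c^2 / (2 a)) * (exp(2 a t) - 1)
       = ((2*sqrt(2))^2 / (2*7)) * (exp(14 t) - 1)
       = 4*exp(14*t)/7 - 4/7.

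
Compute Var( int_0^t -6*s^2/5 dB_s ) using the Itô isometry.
Var = 36*t^5/125

The Itô integral of a deterministic integrand f(s) has mean 0 because each increment f(s) * (B_{s+ds} - B_s) has mean 0. By the Itô isometry:
  Var( int_0^t f(s) dB_s ) = E[ (int_0^t f(s) dB_s)^2 ] = int_0^t f(s)^2 ds.
Here f(s) = -6*s^2/5, so f(s)^2 = 36*s^4/25. Integrate:
  int_0^t (36*s^4/25) ds = 36*t^5/125.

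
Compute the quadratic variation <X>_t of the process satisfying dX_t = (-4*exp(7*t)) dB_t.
<X>_t = 8*exp(14*t)/7 - 8/7

For an Itô process dX_t = a(t) dt + b(t) dB_t, the quadratic variation is <X>_t = int_0^t b(s)^2 ds (the drift term does not contribute). Here b(s) = -4*exp(7*s), so
  b(s)^2 = 16*exp(14*s).
Integrating from 0 to t:
  <X>_t = int_0^t (16*exp(14*s)) ds = 8*exp(14*t)/7 - 8/7.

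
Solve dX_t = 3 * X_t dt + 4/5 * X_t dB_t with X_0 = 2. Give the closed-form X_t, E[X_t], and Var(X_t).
X_t = 2 * exp((67/25) t + (4/5) B_t); E[X_t] = 2*exp(3*t); Var(X_t) = 4*(exp(16*t/25) - 1)*exp(6*t)

For GBM dX = mu X dt + sigma X dB with X_0 = x_0, apply Itô to Y = log X: dY = (mu - sigma^2/2) dt + sigma dB, so Y_t = log(x_0) + (mu - sigma^2/2) t + sigma B_t and hence X_t = x_0 * exp((mu - sigma^2/2) t + sigma B_t).
With mu = 3, sigma = 4/5, x_0 = 2, this gives:
  X_t = 2 * exp((67/25) * t + (4/5) * B_t).
Since sigma*B_t ~ Normal(0, sigma^2 t), E[exp(sigma*B_t)] = exp(sigma^2 t / 2); so E[X_t] = x_0 * exp((mu - sigma^2/2) t) * exp(sigma^2 t / 2) = x_0 * exp(mu t) = 2*exp(3*t).
Var(X_t) = E[X_t^2] - (E[X_t])^2 = x_0^2 * exp(2 mu t) * (exp(sigma^2 t) - 1) = 4*(exp(16*t/25) - 1)*exp(6*t).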